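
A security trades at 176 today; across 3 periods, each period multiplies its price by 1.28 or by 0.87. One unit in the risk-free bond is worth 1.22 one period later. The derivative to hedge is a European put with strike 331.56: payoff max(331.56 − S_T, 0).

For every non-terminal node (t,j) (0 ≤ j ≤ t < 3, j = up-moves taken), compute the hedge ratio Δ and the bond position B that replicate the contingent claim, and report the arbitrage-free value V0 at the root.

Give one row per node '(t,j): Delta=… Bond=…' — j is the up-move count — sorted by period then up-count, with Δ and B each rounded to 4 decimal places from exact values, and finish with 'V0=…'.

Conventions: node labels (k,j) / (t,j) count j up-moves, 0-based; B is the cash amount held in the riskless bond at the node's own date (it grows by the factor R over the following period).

Since d<R<u, set p* = (R−d)/(u−d) = 0.8537; price each node as the discounted p*-expectation of its children.
Expiry values: V(3,0)=215.6635, V(3,1)=161.0456, V(3,2)=80.6882, V(3,3)=0.0000
  t=2,j=0: stock 133.2144 → up 170.5144 (V=161.0456), down 115.8965 (V=215.6635). Price 138.5561; hedge Δ=-1.0000, bond B=271.7705.
  t=2,j=1: stock 195.9936 → up 250.8718 (V=80.6882), down 170.5144 (V=161.0456). Price 75.7769; hedge Δ=-1.0000, bond B=271.7705.
  t=2,j=2: stock 288.3584 → up 369.0988 (V=0.0000), down 250.8718 (V=80.6882). Price 9.6787; hedge Δ=-0.6825, bond B=206.4792.
  t=1,j=0: stock 153.1200 → up 195.9936 (V=75.7769), down 133.2144 (V=138.5561). Price 69.6427; hedge Δ=-1.0000, bond B=222.7627.
  t=1,j=1: stock 225.2800 → up 288.3584 (V=9.6787), down 195.9936 (V=75.7769). Price 15.8620; hedge Δ=-0.7156, bond B=177.0771.
  t=0,j=0: stock 176.0000 → up 225.2800 (V=15.8620), down 153.1200 (V=69.6427). Price 19.4527; hedge Δ=-0.7453, bond B=150.6252.
Verification: the root portfolio costs Δ(0,0)·S0 + B(0,0) = 19.4527, matching V0.

(0,0): Delta=-0.7453 Bond=150.6252
(1,0): Delta=-1.0000 Bond=222.7627
(1,1): Delta=-0.7156 Bond=177.0771
(2,0): Delta=-1.0000 Bond=271.7705
(2,1): Delta=-1.0000 Bond=271.7705
(2,2): Delta=-0.6825 Bond=206.4792
V0=19.4527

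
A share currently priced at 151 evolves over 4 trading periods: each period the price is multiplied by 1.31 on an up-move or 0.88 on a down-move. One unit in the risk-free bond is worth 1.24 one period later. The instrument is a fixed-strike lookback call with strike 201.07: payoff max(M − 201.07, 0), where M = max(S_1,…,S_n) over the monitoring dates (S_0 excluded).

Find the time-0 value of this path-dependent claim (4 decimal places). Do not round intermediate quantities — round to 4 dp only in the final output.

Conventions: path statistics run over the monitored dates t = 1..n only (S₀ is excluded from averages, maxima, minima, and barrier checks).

price = 68.9351

No-arbitrage gives p* = (R−d)/(u−d) = 0.8372: enumerate every path, weight its payoff by its p*-probability, and discount by R^4.
Enumerate all 2^4 = 16 price paths (U = up ×1.31, D = down ×0.88); each path with k up-moves has probability p*^k·(1−p*)^(4−k).
DDDD: M=132.8800, payoff=0.0000, prob=0.000702
UDDD: M=197.8100, payoff=0.0000, prob=0.003612
DUDD: M=174.0728, payoff=0.0000, prob=0.003612
UUDD: M=259.1311, payoff=58.0611, prob=0.018575
DDUD: M=153.1841, payoff=0.0000, prob=0.003612
UDUD: M=228.0354, payoff=26.9654, prob=0.018575
DUUD: M=228.0354, payoff=26.9654, prob=0.018575
UUUD: M=339.4617, payoff=138.3917, prob=0.095528
DDDU: M=134.8020, payoff=0.0000, prob=0.003612
UDDU: M=200.6711, payoff=0.0000, prob=0.018575
DUDU: M=200.6711, payoff=0.0000, prob=0.018575
UUDU: M=298.7263, payoff=97.6563, prob=0.095528
DDUU: M=200.6711, payoff=0.0000, prob=0.018575
UDUU: M=298.7263, payoff=97.6563, prob=0.095528
DUUU: M=298.7263, payoff=97.6563, prob=0.095528
UUUU: M=444.6949, payoff=243.6249, prob=0.491288
Price = Σ prob·payoff / R^4 = 162.977355 / 2.364214 = 68.9351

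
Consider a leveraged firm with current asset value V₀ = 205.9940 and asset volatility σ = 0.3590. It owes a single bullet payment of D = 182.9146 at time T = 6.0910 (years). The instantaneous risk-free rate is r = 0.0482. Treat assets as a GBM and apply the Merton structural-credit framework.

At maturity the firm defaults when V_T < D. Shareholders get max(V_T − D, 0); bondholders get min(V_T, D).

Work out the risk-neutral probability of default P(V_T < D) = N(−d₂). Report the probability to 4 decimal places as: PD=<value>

PD=0.4910

Apply the equity-as-call identities (strike 182.9146, horizon 6.0910 years):
d₁ = [ln(V₀/D) + (r + σ²/2)T] / (σ√T)
   = [ln(205.9940/182.9146) + (0.0482 + 0.5·0.3590²)·6.0910] / (0.3590·√6.0910)
   = [0.118828 + 0.686093] / 0.886010 = 0.908478
d₂ = d₁ − σ√T = 0.908478 − 0.886010 = 0.022468
risk-neutral PD = N(−d₂) = N(-0.022468) = 0.491037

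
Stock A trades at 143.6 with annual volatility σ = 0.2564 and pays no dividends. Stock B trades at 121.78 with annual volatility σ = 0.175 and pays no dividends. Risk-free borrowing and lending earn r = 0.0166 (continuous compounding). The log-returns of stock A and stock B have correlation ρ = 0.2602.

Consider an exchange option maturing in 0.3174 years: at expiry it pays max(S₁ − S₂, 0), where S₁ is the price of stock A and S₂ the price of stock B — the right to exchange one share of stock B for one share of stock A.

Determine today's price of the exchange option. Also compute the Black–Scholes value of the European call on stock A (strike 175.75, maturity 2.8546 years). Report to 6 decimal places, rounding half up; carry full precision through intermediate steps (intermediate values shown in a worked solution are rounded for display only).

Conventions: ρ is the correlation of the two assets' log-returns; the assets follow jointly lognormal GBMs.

σ_eff = √(σ₁² + σ₂² − 2ρσ₁σ₂) = √(0.2564² + 0.175² − 2·0.2602·0.2564·0.175) = 0.270214
d₁ = (ln(S₁/S₂) + (q₂ − q₁ + σ_eff²/2)T) / (σ_eff√T) = (ln(143.6/121.78) + (0.0 − 0.0 + 0.036508)·0.3174) / 0.152234 = 1.158764
d₂ = d₁ − σ_eff√T = 1.158764 − 0.152234 = 1.006530
N(d₁) = 0.876724,  N(d₂) = 0.842920
V = S₁·e^{−q₁T}·N(d₁) − S₂·e^{−q₂T}·N(d₂) = 125.897529 − 102.650750 = 23.246779
[vanilla: stock A call K=175.75]
σ√T = 0.2564·√2.8546 = 0.433202
d₁ = (ln(S/K) + (r+σ²/2)T) / (σ√T) = (ln(143.6/175.75) + (0.0166+0.2564²/2)·2.8546) / 0.433202 = (-0.202031 + 0.141218) / 0.433202 = -0.140379
d₂ = d₁ − σ√T = -0.140379 − 0.433202 = -0.573581
e^{−rT} = 0.953719
N(d₁) = 0.444180,  N(d₂) = 0.283126
price = S·N(d₁) − K·e^{−rT}·N(d₂) = 63.784294 − 47.456415 = 16.327879

exchange price = 23.246779
price(stock A call K=175.75) = 16.327879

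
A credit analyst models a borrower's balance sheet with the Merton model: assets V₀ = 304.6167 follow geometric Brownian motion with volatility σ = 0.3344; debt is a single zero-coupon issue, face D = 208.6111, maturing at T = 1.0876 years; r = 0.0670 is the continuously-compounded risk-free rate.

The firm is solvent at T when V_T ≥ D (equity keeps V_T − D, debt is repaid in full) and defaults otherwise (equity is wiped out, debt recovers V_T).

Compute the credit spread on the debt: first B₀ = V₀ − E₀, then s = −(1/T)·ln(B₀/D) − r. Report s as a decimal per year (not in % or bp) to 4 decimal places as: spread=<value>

spread=0.0185

Apply the equity-as-call identities (strike 208.6111, horizon 1.0876 years):
d₁ = [ln(V₀/D) + (r + σ²/2)T] / (σ√T)
   = [ln(304.6167/208.6111) + (0.0670 + 0.5·0.3344²)·1.0876] / (0.3344·√1.0876)
   = [0.378583 + 0.133679] / 0.348739 = 1.468895
d₂ = d₁ − σ√T = 1.468895 − 0.348739 = 1.120155
N(d₁) = 0.929069,  N(d₂) = 0.868676,  e^(−rT) = 0.929722
E₀ = V₀·N(d₁) − D·e^(−rT)·N(d₂)
   = 304.6167·0.929069 − 208.6111·0.929722·0.868676 = 114.529913
B₀ = V₀ − E₀ = 304.6167 − 114.529913 = 190.086787
spread = −(1/T)·ln(B₀/D) − r = −(1/1.0876)·ln(190.086787/208.6111) − 0.0670 = 0.01850111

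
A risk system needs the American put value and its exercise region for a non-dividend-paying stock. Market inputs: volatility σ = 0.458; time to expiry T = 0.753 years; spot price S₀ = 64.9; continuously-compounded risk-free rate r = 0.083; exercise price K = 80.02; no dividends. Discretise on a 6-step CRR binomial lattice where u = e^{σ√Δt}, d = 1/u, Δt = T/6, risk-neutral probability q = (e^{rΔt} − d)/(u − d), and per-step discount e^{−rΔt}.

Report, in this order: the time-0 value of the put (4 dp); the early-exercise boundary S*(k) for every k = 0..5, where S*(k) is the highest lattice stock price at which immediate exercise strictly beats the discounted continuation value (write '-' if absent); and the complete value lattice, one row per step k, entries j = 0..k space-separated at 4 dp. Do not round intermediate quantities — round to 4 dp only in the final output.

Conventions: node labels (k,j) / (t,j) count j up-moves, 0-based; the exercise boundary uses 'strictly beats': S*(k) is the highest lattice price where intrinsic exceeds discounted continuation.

price = 18.2947
boundary = - - 46.9154 55.1798 46.9154 55.1798
tree:
18.2947
25.1045 11.6433
33.1046 17.3674 5.9728
40.1312 24.8402 10.0106 1.9251
46.1055 33.1046 16.1976 3.8267 0.0000
51.1849 40.1312 24.8402 7.6066 0.0000 0.0000
55.5036 46.1055 33.1046 15.1200 0.0000 0.0000 0.0000

Δt=0.12550  u=1.17616  d=0.85023  q=0.49165  discount=0.98964
step 6 (expiry): payoffs max(K−S,0) = 55.5036 46.1055 33.1046 15.1200 0.0000 0.0000 0.0000
step 5: (k=5,j=0): S=28.8351, K−S=51.1849, hold=50.3557 ⇒ V=51.1849 exercise | (k=5,j=1): S=39.8888, K−S=40.1312, hold=39.3020 ⇒ V=40.1312 exercise | (k=5,j=2): S=55.1798, K−S=24.8402, hold=24.0110 ⇒ V=24.8402 exercise | (k=5,j=3): S=76.3325, K−S=3.6875, hold=7.6066 ⇒ V=7.6066 continue | (k=5,j=4): S=105.5939, K−S=0.0000, hold=0.0000 ⇒ V=0.0000 continue | (k=5,j=5): S=146.0724, K−S=0.0000, hold=0.0000 ⇒ V=0.0000 continue  boundary S*=55.1798
step 4: (k=4,j=0): S=33.9145, K−S=46.1055, hold=45.2763 ⇒ V=46.1055 exercise | (k=4,j=1): S=46.9154, K−S=33.1046, hold=32.2754 ⇒ V=33.1046 exercise | (k=4,j=2): S=64.9000, K−S=15.1200, hold=16.1976 ⇒ V=16.1976 continue | (k=4,j=3): S=89.7789, K−S=0.0000, hold=3.8267 ⇒ V=3.8267 continue | (k=4,j=4): S=124.1948, K−S=0.0000, hold=0.0000 ⇒ V=0.0000 continue  boundary S*=46.9154
step 3: (k=3,j=0): S=39.8888, K−S=40.1312, hold=39.3020 ⇒ V=40.1312 exercise | (k=3,j=1): S=55.1798, K−S=24.8402, hold=24.5354 ⇒ V=24.8402 exercise | (k=3,j=2): S=76.3325, K−S=3.6875, hold=10.0106 ⇒ V=10.0106 continue | (k=3,j=3): S=105.5939, K−S=0.0000, hold=1.9251 ⇒ V=1.9251 continue  boundary S*=55.1798
step 2: (k=2,j=0): S=46.9154, K−S=33.1046, hold=32.2754 ⇒ V=33.1046 exercise | (k=2,j=1): S=64.9000, K−S=15.1200, hold=17.3674 ⇒ V=17.3674 continue | (k=2,j=2): S=89.7789, K−S=0.0000, hold=5.9728 ⇒ V=5.9728 continue  boundary S*=46.9154
step 1: (k=1,j=0): S=55.1798, K−S=24.8402, hold=25.1045 ⇒ V=25.1045 continue | (k=1,j=1): S=76.3325, K−S=3.6875, hold=11.6433 ⇒ V=11.6433 continue  boundary S*=-
step 0: (k=0,j=0): S=64.9000, K−S=15.1200, hold=18.2947 ⇒ V=18.2947 continue  boundary S*=-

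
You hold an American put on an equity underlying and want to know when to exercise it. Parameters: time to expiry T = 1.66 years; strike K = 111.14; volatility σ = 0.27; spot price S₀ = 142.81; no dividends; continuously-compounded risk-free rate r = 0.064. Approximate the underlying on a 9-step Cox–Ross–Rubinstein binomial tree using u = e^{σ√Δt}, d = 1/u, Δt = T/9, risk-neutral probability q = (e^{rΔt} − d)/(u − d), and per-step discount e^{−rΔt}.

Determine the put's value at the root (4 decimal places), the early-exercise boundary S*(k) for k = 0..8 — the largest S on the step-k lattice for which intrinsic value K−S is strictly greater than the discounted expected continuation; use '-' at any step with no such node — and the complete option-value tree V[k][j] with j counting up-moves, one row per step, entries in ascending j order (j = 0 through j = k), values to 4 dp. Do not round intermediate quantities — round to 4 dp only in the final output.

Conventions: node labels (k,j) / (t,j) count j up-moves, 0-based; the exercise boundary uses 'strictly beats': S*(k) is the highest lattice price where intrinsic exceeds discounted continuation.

price = 3.7542
boundary = - - - - - 79.9763 89.8092 79.9763 89.8092
tree:
3.7542
6.0707 1.7195
9.5806 2.9963 0.5901
14.6971 5.1157 1.1247 0.1141
21.8128 8.5189 2.1174 0.2417 0.0000
31.1637 13.7506 3.9244 0.5118 0.0000 0.0000
39.9200 21.3308 7.1256 1.0837 0.0000 0.0000 0.0000
47.7176 31.1637 12.5810 2.2948 0.0000 0.0000 0.0000 0.0000
54.6615 39.9200 21.3308 4.8591 0.0000 0.0000 0.0000 0.0000 0.0000
60.8451 47.7176 31.1637 10.2890 0.0000 0.0000 0.0000 0.0000 0.0000 0.0000

Δt=0.18444, u=1.12295, d=0.89051, q=0.52213, disc=e^(-rΔt)=0.98826
k=9 terminal: V=max(K-S,0) → 60.8451 47.7176 31.1637 10.2890 0.0000 0.0000 0.0000 0.0000 0.0000 0.0000
k=8: j=0 S=56.4785 intr=54.6615 cont=53.3573 V=54.6615[EX]; j=1 S=71.2200 intr=39.9200 cont=38.6158 V=39.9200[EX]; j=2 S=89.8092 intr=21.3308 cont=20.0266 V=21.3308[EX]; j=3 S=113.2504 intr=0.0000 cont=4.8591 V=4.8591[hold]; j=4 S=142.8100 intr=0.0000 cont=0.0000 V=0.0000[hold]; j=5 S=180.0850 intr=0.0000 cont=0.0000 V=0.0000[hold]; j=6 S=227.0891 intr=0.0000 cont=0.0000 V=0.0000[hold]; j=7 S=286.3619 intr=0.0000 cont=0.0000 V=0.0000[hold]; j=8 S=361.1055 intr=0.0000 cont=0.0000 V=0.0000[hold]  S*(8)=89.8092
k=7: j=0 S=63.4224 intr=47.7176 cont=46.4134 V=47.7176[EX]; j=1 S=79.9763 intr=31.1637 cont=29.8594 V=31.1637[EX]; j=2 S=100.8510 intr=10.2890 cont=12.5810 V=12.5810[hold]; j=3 S=127.1742 intr=0.0000 cont=2.2948 V=2.2948[hold]; j=4 S=160.3681 intr=0.0000 cont=0.0000 V=0.0000[hold]; j=5 S=202.2260 intr=0.0000 cont=0.0000 V=0.0000[hold]; j=6 S=255.0092 intr=0.0000 cont=0.0000 V=0.0000[hold]; j=7 S=321.5694 intr=0.0000 cont=0.0000 V=0.0000[hold]  S*(7)=79.9763
k=6: j=0 S=71.2200 intr=39.9200 cont=38.6158 V=39.9200[EX]; j=1 S=89.8092 intr=21.3308 cont=21.2093 V=21.3308[EX]; j=2 S=113.2504 intr=0.0000 cont=7.1256 V=7.1256[hold]; j=3 S=142.8100 intr=0.0000 cont=1.0837 V=1.0837[hold]; j=4 S=180.0850 intr=0.0000 cont=0.0000 V=0.0000[hold]; j=5 S=227.0891 intr=0.0000 cont=0.0000 V=0.0000[hold]; j=6 S=286.3619 intr=0.0000 cont=0.0000 V=0.0000[hold]  S*(6)=89.8092
k=5: j=0 S=79.9763 intr=31.1637 cont=29.8594 V=31.1637[EX]; j=1 S=100.8510 intr=10.2890 cont=13.7506 V=13.7506[hold]; j=2 S=127.1742 intr=0.0000 cont=3.9244 V=3.9244[hold]; j=3 S=160.3681 intr=0.0000 cont=0.5118 V=0.5118[hold]; j=4 S=202.2260 intr=0.0000 cont=0.0000 V=0.0000[hold]; j=5 S=255.0092 intr=0.0000 cont=0.0000 V=0.0000[hold]  S*(5)=79.9763
k=4: j=0 S=89.8092 intr=21.3308 cont=21.8128 V=21.8128[hold]; j=1 S=113.2504 intr=0.0000 cont=8.5189 V=8.5189[hold]; j=2 S=142.8100 intr=0.0000 cont=2.1174 V=2.1174[hold]; j=3 S=180.0850 intr=0.0000 cont=0.2417 V=0.2417[hold]; j=4 S=227.0891 intr=0.0000 cont=0.0000 V=0.0000[hold]  S*(4)=-
k=3: j=0 S=100.8510 intr=10.2890 cont=14.6971 V=14.6971[hold]; j=1 S=127.1742 intr=0.0000 cont=5.1157 V=5.1157[hold]; j=2 S=160.3681 intr=0.0000 cont=1.1247 V=1.1247[hold]; j=3 S=202.2260 intr=0.0000 cont=0.1141 V=0.1141[hold]  S*(3)=-
k=2: j=0 S=113.2504 intr=0.0000 cont=9.5806 V=9.5806[hold]; j=1 S=142.8100 intr=0.0000 cont=2.9963 V=2.9963[hold]; j=2 S=180.0850 intr=0.0000 cont=0.5901 V=0.5901[hold]  S*(2)=-
k=1: j=0 S=127.1742 intr=0.0000 cont=6.0707 V=6.0707[hold]; j=1 S=160.3681 intr=0.0000 cont=1.7195 V=1.7195[hold]  S*(1)=-
k=0: j=0 S=142.8100 intr=0.0000 cont=3.7542 V=3.7542[hold]  S*(0)=-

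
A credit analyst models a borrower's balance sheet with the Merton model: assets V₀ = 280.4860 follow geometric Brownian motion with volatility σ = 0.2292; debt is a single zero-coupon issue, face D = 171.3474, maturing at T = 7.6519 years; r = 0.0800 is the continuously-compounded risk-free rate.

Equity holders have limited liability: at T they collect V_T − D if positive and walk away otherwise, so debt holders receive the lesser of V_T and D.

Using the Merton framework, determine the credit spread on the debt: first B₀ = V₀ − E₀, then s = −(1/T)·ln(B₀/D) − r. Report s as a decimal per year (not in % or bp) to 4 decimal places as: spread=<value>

spread=0.0023

Apply the equity-as-call identities (strike 171.3474, horizon 7.6519 years):
d₁ = [ln(V₀/D) + (r + σ²/2)T] / (σ√T)
   = [ln(280.4860/171.3474) + (0.0800 + 0.5·0.2292²)·7.6519] / (0.2292·√7.6519)
   = [0.492831 + 0.813139] / 0.634015 = 2.059842
d₂ = d₁ − σ√T = 2.059842 − 0.634015 = 1.425828
N(d₁) = 0.980293,  N(d₂) = 0.923041,  e^(−rT) = 0.542183
E₀ = V₀·N(d₁) − D·e^(−rT)·N(d₂)
   = 280.4860·0.980293 − 171.3474·0.542183·0.923041 = 189.206516
B₀ = V₀ − E₀ = 280.4860 − 189.206516 = 91.279484
spread = −(1/T)·ln(B₀/D) − r = −(1/7.6519)·ln(91.279484/171.3474) − 0.0800 = 0.00230205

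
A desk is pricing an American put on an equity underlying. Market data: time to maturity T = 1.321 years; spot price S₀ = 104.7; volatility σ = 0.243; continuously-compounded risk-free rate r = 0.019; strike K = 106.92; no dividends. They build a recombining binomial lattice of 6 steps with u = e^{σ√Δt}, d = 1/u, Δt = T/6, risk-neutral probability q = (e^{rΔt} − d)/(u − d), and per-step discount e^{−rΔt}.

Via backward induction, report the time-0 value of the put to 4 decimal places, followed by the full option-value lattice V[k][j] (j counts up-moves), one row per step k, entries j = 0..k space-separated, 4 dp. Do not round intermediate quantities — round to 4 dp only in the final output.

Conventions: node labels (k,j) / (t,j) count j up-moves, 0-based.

params: Δt=0.22017 u=1.12077 d=0.89224 q=0.48987 e^(-rΔt)=0.99583
t_6 payoffs: 54.0954 40.5651 23.5692 2.2200 0.0000 0.0000 0.0000
k=5: node(5,0) S=59.2045 payoff=47.7155 vs cont=47.2692 → 47.7155 [stop]  node(5,1) S=74.3689 payoff=32.5511 vs cont=32.1047 → 32.5511 [stop]  node(5,2) S=93.4175 payoff=13.5025 vs cont=13.0562 → 13.5025 [stop]  node(5,3) S=117.3451 payoff=0.0000 vs cont=1.1278 → 1.1278 [wait]  node(5,4) S=147.4015 payoff=0.0000 vs cont=0.0000 → 0.0000 [wait]  node(5,5) S=185.1563 payoff=0.0000 vs cont=0.0000 → 0.0000 [wait]
k=4: node(4,0) S=66.3549 payoff=40.5651 vs cont=40.1187 → 40.5651 [stop]  node(4,1) S=83.3508 payoff=23.5692 vs cont=23.1228 → 23.5692 [stop]  node(4,2) S=104.7000 payoff=2.2200 vs cont=7.4094 → 7.4094 [wait]  node(4,3) S=131.5175 payoff=0.0000 vs cont=0.5729 → 0.5729 [wait]  node(4,4) S=165.2039 payoff=0.0000 vs cont=0.0000 → 0.0000 [wait]
k=3: node(3,0) S=74.3689 payoff=32.5511 vs cont=32.1047 → 32.5511 [stop]  node(3,1) S=93.4175 payoff=13.5025 vs cont=15.5877 → 15.5877 [wait]  node(3,2) S=117.3451 payoff=0.0000 vs cont=4.0435 → 4.0435 [wait]  node(3,3) S=147.4015 payoff=0.0000 vs cont=0.2910 → 0.2910 [wait]
k=2: node(2,0) S=83.3508 payoff=23.5692 vs cont=24.1400 → 24.1400 [wait]  node(2,1) S=104.7000 payoff=2.2200 vs cont=9.8911 → 9.8911 [wait]  node(2,2) S=131.5175 payoff=0.0000 vs cont=2.1961 → 2.1961 [wait]
k=1: node(1,0) S=93.4175 payoff=13.5025 vs cont=17.0883 → 17.0883 [wait]  node(1,1) S=117.3451 payoff=0.0000 vs cont=6.0960 → 6.0960 [wait]
k=0: node(0,0) S=104.7000 payoff=2.2200 vs cont=11.6547 → 11.6547 [wait]

price = 11.6547
tree:
11.6547
17.0883 6.0960
24.1400 9.8911 2.1961
32.5511 15.5877 4.0435 0.2910
40.5651 23.5692 7.4094 0.5729 0.0000
47.7155 32.5511 13.5025 1.1278 0.0000 0.0000
54.0954 40.5651 23.5692 2.2200 0.0000 0.0000 0.0000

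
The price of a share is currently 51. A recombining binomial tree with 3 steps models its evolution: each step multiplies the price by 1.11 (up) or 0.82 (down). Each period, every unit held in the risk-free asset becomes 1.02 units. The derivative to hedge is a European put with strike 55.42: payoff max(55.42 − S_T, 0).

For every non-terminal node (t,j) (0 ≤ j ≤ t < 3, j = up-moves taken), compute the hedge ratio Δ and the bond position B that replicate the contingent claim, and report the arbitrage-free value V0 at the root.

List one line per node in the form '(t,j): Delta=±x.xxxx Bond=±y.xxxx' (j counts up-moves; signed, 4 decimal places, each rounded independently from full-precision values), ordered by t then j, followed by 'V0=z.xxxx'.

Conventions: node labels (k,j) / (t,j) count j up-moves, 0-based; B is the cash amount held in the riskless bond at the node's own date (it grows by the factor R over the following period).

(0,0): Delta=-0.5571 Bond=34.0641
(1,0): Delta=-1.0000 Bond=53.2680
(1,1): Delta=-0.4099 Bond=26.4103
(2,0): Delta=-1.0000 Bond=54.3333
(2,1): Delta=-1.0000 Bond=54.3333
(2,2): Delta=-0.2137 Bond=14.6108
V0=5.6526

Risk-neutral probability p* = (R−d)/(u−d) = (1.02−0.82)/(1.11−0.82) = 0.6897.
Payoffs at expiry: V(3,0)=27.3002, V(3,1)=17.3554, V(3,2)=3.8936, V(3,3)=0.0000
(2,0): S=34.2924. Δ = (V_up−V_dn)/(S_up−S_dn) = (17.3554−27.3002)/(38.0646−28.1198) = -1.0000. V = [p*·17.3554 + (1−p*)·27.3002]/1.02 = 20.0409. B = V − Δ·S = 54.3333.
(2,1): S=46.4202. Δ = (V_up−V_dn)/(S_up−S_dn) = (3.8936−17.3554)/(51.5264−38.0646) = -1.0000. V = [p*·3.8936 + (1−p*)·17.3554]/1.02 = 7.9131. B = V − Δ·S = 54.3333.
(2,2): S=62.8371. Δ = (V_up−V_dn)/(S_up−S_dn) = (0.0000−3.8936)/(69.7492−51.5264) = -0.2137. V = [p*·0.0000 + (1−p*)·3.8936]/1.02 = 1.1847. B = V − Δ·S = 14.6108.
(1,0): S=41.8200. Δ = (V_up−V_dn)/(S_up−S_dn) = (7.9131−20.0409)/(46.4202−34.2924) = -1.0000. V = [p*·7.9131 + (1−p*)·20.0409]/1.02 = 11.4480. B = V − Δ·S = 53.2680.
(1,1): S=56.6100. Δ = (V_up−V_dn)/(S_up−S_dn) = (1.1847−7.9131)/(62.8371−46.4202) = -0.4099. V = [p*·1.1847 + (1−p*)·7.9131]/1.02 = 3.2086. B = V − Δ·S = 26.4103.
(0,0): S=51.0000. Δ = (V_up−V_dn)/(S_up−S_dn) = (3.2086−11.4480)/(56.6100−41.8200) = -0.5571. V = [p*·3.2086 + (1−p*)·11.4480]/1.02 = 5.6526. B = V − Δ·S = 34.0641.
Check: Δ(0,0)·S0 + B(0,0) = 5.6526 = V0.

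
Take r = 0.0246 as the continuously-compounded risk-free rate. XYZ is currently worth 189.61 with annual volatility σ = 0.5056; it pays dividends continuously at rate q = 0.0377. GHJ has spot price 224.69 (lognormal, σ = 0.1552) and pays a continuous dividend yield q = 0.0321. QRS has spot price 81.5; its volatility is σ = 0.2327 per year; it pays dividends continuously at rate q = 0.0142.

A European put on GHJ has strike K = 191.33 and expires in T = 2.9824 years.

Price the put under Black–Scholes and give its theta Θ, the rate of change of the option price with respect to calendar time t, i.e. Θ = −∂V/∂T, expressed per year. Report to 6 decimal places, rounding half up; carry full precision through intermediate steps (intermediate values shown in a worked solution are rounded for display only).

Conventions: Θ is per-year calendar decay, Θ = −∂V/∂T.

price = 9.802560
Θ = -3.116322

σ√T = 0.1552·√2.9824 = 0.268025
d₁ = (ln(S/K) + (r−q+σ²/2)T) / (σ√T) = (ln(224.69/191.33) + (0.0246−0.0321+0.1552²/2)·2.9824) / 0.268025 = (0.160722 + 0.013551) / 0.268025 = 0.650211
d₂ = d₁ − σ√T = 0.650211 − 0.268025 = 0.382187
e^{−rT} = 0.929260
e^{−qT} = 0.908705
N(−d₁) = 0.257778,  N(−d₂) = 0.351162
Put price V = K·e^{−rT}·N(−d₂) − S·e^{−qT}·N(−d₁) = 62.434850 − 52.632290 = 9.802560
φ(d₁) = (1/√(2π))·e^{−d₁²/2} = 0.322928
Θ = −S·e^{−qT}·φ(d₁)·σ/(2√T) − q·S·e^{−qT}·N(−d₁) + r·K·e^{−rT}·N(−d₂) = −2.962723 − 1.689497 + 1.535897 = -3.116322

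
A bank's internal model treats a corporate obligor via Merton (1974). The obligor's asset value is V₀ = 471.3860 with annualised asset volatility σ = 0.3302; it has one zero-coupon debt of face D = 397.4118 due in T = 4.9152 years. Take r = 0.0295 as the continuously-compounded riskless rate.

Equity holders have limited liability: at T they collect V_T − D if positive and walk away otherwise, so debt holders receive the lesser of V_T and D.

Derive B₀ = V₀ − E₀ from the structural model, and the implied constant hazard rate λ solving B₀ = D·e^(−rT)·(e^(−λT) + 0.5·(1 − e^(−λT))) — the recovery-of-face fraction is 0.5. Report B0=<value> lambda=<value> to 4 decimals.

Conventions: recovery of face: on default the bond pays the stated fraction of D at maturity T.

Work the structural quantities from V₀ = 471.3860 against face 397.4118:
d₁ = [ln(V₀/D) + (r + σ²/2)T] / (σ√T)
   = [ln(471.3860/397.4118) + (0.0295 + 0.5·0.3302²)·4.9152] / (0.3302·√4.9152)
   = [0.170704 + 0.412956] / 0.732062 = 0.797282
d₂ = d₁ − σ√T = 0.797282 − 0.732062 = 0.065221
N(d₁) = 0.787356,  N(d₂) = 0.526001,  e^(−rT) = 0.865024
E₀ = V₀·N(d₁) − D·e^(−rT)·N(d₂)
   = 471.3860·0.787356 − 397.4118·0.865024·0.526001 = 190.325177
B₀ = V₀ − E₀ = 471.3860 − 190.325177 = 281.060823
e^(−λT) = (B₀·e^(rT)/D − 0.5)/(1 − 0.5) = (281.0608·1.156038/397.4118 − 0.5)/0.5 = 0.63516477
λ = −ln(0.63516477)/4.9152 = 0.092340

B0=281.0608 lambda=0.0923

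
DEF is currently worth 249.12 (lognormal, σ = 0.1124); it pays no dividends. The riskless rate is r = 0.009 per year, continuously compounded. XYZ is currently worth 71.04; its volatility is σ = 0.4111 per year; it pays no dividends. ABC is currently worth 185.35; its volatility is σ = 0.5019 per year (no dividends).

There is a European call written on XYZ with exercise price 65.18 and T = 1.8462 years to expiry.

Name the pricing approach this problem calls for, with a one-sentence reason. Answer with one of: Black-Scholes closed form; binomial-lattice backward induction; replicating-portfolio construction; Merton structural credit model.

framework: Black-Scholes closed form

Key observation: a European-exercise option on XYZ struck at 65.18 — a GBM underlying with constant parameters — admits an analytic price: the data contain no early exercise, no discrete tree, no debt structure.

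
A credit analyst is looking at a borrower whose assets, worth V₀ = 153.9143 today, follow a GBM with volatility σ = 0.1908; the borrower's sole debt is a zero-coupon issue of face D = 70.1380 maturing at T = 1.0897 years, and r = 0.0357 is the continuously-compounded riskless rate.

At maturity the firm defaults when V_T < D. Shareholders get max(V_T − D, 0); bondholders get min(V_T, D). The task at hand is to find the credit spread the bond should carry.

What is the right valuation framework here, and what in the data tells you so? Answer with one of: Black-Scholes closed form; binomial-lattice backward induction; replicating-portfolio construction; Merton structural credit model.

framework: Merton structural credit model

Key observation: the data describe a firm's assets (V₀ = 153.9143, GBM) and a single zero-coupon debt of face 70.1380, so credit quantities follow from equity-as-call in the structural model.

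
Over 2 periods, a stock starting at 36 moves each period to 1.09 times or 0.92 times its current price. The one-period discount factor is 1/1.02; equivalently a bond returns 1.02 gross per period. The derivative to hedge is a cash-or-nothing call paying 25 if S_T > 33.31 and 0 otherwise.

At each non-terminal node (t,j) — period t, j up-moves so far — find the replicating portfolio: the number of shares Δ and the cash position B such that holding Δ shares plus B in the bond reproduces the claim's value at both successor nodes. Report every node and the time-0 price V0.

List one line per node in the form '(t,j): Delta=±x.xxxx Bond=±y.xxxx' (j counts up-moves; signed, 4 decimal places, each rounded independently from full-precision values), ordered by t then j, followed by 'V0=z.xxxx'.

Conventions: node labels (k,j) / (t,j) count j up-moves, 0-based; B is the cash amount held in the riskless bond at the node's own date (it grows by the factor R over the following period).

(0,0): Delta=1.6491 Bond=-39.4112
(1,0): Delta=4.4402 Bond=-132.6413
(1,1): Delta=0.0000 Bond=24.5098
V0=19.9551

Risk-neutral probability p* = (R−d)/(u−d) = (1.02−0.92)/(1.09−0.92) = 0.5882.
Payoffs at expiry: V(2,0)=0.0000, V(2,1)=25.0000, V(2,2)=25.0000
  t=1,j=0: stock 33.1200 → up 36.1008 (V=25.0000), down 30.4704 (V=0.0000). Price 14.4175; hedge Δ=4.4402, bond B=-132.6413.
  t=1,j=1: stock 39.2400 → up 42.7716 (V=25.0000), down 36.1008 (V=25.0000). Price 24.5098; hedge Δ=0.0000, bond B=24.5098.
  t=0,j=0: stock 36.0000 → up 39.2400 (V=24.5098), down 33.1200 (V=14.4175). Price 19.9551; hedge Δ=1.6491, bond B=-39.4112.
As a check, the time-0 holding Δ(0,0)·S0 + B(0,0) comes to 19.9551 — exactly V0.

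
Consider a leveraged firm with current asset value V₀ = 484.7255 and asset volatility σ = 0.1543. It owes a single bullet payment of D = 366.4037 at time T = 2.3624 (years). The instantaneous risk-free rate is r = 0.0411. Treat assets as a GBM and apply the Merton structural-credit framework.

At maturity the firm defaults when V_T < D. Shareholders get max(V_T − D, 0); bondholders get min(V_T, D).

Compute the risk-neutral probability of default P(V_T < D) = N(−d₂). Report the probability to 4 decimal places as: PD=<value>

Work the structural quantities from V₀ = 484.7255 against face 366.4037:
d₁ = [ln(V₀/D) + (r + σ²/2)T] / (σ√T)
   = [ln(484.7255/366.4037) + (0.0411 + 0.5·0.1543²)·2.3624] / (0.1543·√2.3624)
   = [0.279847 + 0.125217] / 0.237161 = 1.707974
d₂ = d₁ − σ√T = 1.707974 − 0.237161 = 1.470813
risk-neutral PD = N(−d₂) = N(-1.470813) = 0.070671

PD=0.0707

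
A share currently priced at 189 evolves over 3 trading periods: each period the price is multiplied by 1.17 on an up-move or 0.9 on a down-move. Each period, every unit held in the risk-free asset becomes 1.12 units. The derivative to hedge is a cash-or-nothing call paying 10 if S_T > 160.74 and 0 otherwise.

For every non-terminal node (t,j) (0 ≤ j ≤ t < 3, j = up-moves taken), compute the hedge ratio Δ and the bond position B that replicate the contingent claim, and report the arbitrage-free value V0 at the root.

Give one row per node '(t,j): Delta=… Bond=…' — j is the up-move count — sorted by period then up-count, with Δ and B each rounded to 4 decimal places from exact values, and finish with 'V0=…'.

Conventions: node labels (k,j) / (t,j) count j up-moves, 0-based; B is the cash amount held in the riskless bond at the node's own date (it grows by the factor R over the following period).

(0,0): Delta=0.0054 Bond=6.0601
(1,0): Delta=0.0360 Bond=1.5747
(1,1): Delta=0.0000 Bond=7.9719
(2,0): Delta=0.2419 Bond=-29.7619
(2,1): Delta=0.0000 Bond=8.9286
(2,2): Delta=0.0000 Bond=8.9286
V0=7.0726

Arbitrage-free pricing uses the up-move probability p* = (R−d)/(u−d) = 0.8148, discounting each step at R = 1.12.
Payoffs at expiry: V(3,0)=0.0000, V(3,1)=10.0000, V(3,2)=10.0000, V(3,3)=10.0000
Node (2,0) S=153.0900: V=(p*·10.0000+(1−p*)·0.0000)/1.12=7.2751; Δ=(10.0000−0.0000)/(179.1153−137.7810)=0.2419; B=V−Δ·S=-29.7619
Node (2,1) S=199.0170: V=(p*·10.0000+(1−p*)·10.0000)/1.12=8.9286; Δ=(10.0000−10.0000)/(232.8499−179.1153)=0.0000; B=V−Δ·S=8.9286
Node (2,2) S=258.7221: V=(p*·10.0000+(1−p*)·10.0000)/1.12=8.9286; Δ=(10.0000−10.0000)/(302.7049−232.8499)=0.0000; B=V−Δ·S=8.9286
Node (1,0) S=170.1000: V=(p*·8.9286+(1−p*)·7.2751)/1.12=7.6986; Δ=(8.9286−7.2751)/(199.0170−153.0900)=0.0360; B=V−Δ·S=1.5747
Node (1,1) S=221.1300: V=(p*·8.9286+(1−p*)·8.9286)/1.12=7.9719; Δ=(8.9286−8.9286)/(258.7221−199.0170)=0.0000; B=V−Δ·S=7.9719
Node (0,0) S=189.0000: V=(p*·7.9719+(1−p*)·7.6986)/1.12=7.0726; Δ=(7.9719−7.6986)/(221.1300−170.1000)=0.0054; B=V−Δ·S=6.0601
Verification: the root portfolio costs Δ(0,0)·S0 + B(0,0) = 7.0726, matching V0.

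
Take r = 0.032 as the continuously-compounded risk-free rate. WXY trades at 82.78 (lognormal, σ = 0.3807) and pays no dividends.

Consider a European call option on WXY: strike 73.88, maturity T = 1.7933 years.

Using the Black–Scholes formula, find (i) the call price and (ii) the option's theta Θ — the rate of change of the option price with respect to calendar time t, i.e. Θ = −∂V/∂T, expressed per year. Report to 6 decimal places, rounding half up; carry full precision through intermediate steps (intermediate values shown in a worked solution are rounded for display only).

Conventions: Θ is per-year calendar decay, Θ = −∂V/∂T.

σ√T = 0.3807·√1.7933 = 0.509811
d₁ = (ln(S/K) + (r+σ²/2)T) / (σ√T) = (ln(82.78/73.88) + (0.032+0.3807²/2)·1.7933) / 0.509811 = (0.113744 + 0.187339) / 0.509811 = 0.590579
d₂ = d₁ − σ√T = 0.590579 − 0.509811 = 0.080768
e^{−rT} = 0.944230
N(d₁) = 0.722599,  N(d₂) = 0.532187
Call price V = S·N(d₁) − K·e^{−rT}·N(d₂) = 59.816716 − 37.125181 = 22.691535
φ(d₁) = (1/√(2π))·e^{−d₁²/2} = 0.335099
Θ = −S·φ(d₁)·σ/(2√T) − r·K·e^{−rT}·N(d₂) = −3.942980 − 1.188006 = -5.130986

price = 22.691535
Θ = -5.130986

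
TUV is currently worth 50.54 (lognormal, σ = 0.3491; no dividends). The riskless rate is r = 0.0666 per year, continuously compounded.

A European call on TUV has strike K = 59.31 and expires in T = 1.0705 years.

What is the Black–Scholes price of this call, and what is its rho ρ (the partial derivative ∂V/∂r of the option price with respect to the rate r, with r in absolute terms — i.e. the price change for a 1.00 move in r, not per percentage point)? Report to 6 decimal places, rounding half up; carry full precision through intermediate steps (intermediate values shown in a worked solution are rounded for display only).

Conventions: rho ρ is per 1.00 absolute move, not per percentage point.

σ√T = 0.3491·√1.0705 = 0.361196
d₁ = (ln(S/K) + (r+σ²/2)T) / (σ√T) = (ln(50.54/59.31) + (0.0666+0.3491²/2)·1.0705) / 0.361196 = (-0.160013 + 0.136527) / 0.361196 = -0.065023
d₂ = d₁ − σ√T = -0.065023 − 0.361196 = -0.426220
e^{−rT} = 0.931187
N(d₁) = 0.474078,  N(d₂) = 0.334974
Call price V = S·N(d₁) − K·e^{−rT}·N(d₂) = 23.959888 − 18.500173 = 5.459715
ρ = K·T·e^{−rT}·N(d₂) = 19.804436

price = 5.459715
ρ = 19.804436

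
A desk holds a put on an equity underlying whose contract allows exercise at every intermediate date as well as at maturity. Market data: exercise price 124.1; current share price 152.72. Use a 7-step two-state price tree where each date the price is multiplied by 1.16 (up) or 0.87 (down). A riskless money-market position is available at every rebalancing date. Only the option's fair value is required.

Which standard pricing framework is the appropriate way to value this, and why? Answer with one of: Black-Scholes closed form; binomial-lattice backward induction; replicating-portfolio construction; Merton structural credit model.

framework: binomial-lattice backward induction

Key observation: the exercise right at every one of the 7 steps is what matters: each node needs max(124.1 − S, continuation), which only the stepwise tree valuation starting from spot 152.72 delivers.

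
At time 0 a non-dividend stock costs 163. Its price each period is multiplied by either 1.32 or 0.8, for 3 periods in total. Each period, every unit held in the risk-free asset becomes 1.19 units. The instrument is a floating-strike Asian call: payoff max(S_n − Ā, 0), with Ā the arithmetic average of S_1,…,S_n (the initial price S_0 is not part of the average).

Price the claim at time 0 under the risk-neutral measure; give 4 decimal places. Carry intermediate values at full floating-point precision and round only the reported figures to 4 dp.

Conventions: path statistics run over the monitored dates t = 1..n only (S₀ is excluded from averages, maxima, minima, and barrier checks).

price = 27.3834

Set p* = 0.7500 (from d < R < u); the path-dependent value is the discounted p*-expectation over all price paths.
Enumerate all 2^3 = 8 price paths (U = up ×1.32, D = down ×0.8); each path with k up-moves has probability p*^k·(1−p*)^(3−k).
DDD: Ā=106.0587, payoff=0.0000, prob=0.015625
UDD: Ā=174.9968, payoff=0.0000, prob=0.046875
DUD: Ā=146.7435, payoff=0.0000, prob=0.046875
UUD: Ā=242.1267, payoff=0.0000, prob=0.140625
DDU: Ā=124.1408, payoff=13.5616, prob=0.046875
UDU: Ā=204.8323, payoff=22.3766, prob=0.140625
DUU: Ā=176.5790, payoff=50.6300, prob=0.140625
UUU: Ā=291.3553, payoff=83.5395, prob=0.421875
Price = Σ prob·payoff / R^3 = 46.145463 / 1.685159 = 27.3834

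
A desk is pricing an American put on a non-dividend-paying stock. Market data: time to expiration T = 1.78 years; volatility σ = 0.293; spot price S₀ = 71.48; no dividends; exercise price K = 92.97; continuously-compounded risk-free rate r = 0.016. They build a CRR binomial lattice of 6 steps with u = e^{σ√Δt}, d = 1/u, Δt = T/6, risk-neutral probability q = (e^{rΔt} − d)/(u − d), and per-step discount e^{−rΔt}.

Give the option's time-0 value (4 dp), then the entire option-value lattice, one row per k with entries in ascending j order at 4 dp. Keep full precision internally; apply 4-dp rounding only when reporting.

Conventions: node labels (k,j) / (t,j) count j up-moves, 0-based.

price = 24.7986
tree:
24.7986
32.5409 16.4908
41.0221 23.4941 8.9165
48.6847 32.0337 14.2920 3.0652
55.2171 41.0221 22.0455 5.8665 0.0000
60.7858 48.6847 32.0337 11.2282 0.0000 0.0000
65.5332 55.2171 41.0221 21.4900 0.0000 0.0000 0.0000

Δt=0.29667, u=1.17303, d=0.85249, q=0.47503, disc=e^(-rΔt)=0.99526
k=6 terminal: V=max(K-S,0) → 65.5332 55.2171 41.0221 21.4900 0.0000 0.0000 0.0000
k=5: j=0 S=32.1842 intr=60.7858 cont=60.3456 V=60.7858[EX]; j=1 S=44.2853 intr=48.6847 cont=48.2445 V=48.6847[EX]; j=2 S=60.9363 intr=32.0337 cont=31.5934 V=32.0337[EX]; j=3 S=83.8481 intr=9.1219 cont=11.2282 V=11.2282[hold]; j=4 S=115.3745 intr=0.0000 cont=0.0000 V=0.0000[hold]; j=5 S=158.7548 intr=0.0000 cont=0.0000 V=0.0000[hold]
k=4: j=0 S=37.7529 intr=55.2171 cont=54.7768 V=55.2171[EX]; j=1 S=51.9479 intr=41.0221 cont=40.5819 V=41.0221[EX]; j=2 S=71.4800 intr=21.4900 cont=22.0455 V=22.0455[hold]; j=3 S=98.3561 intr=0.0000 cont=5.8665 V=5.8665[hold]; j=4 S=135.3376 intr=0.0000 cont=0.0000 V=0.0000[hold]
k=3: j=0 S=44.2853 intr=48.6847 cont=48.2445 V=48.6847[EX]; j=1 S=60.9363 intr=32.0337 cont=31.8561 V=32.0337[EX]; j=2 S=83.8481 intr=9.1219 cont=14.2920 V=14.2920[hold]; j=3 S=115.3745 intr=0.0000 cont=3.0652 V=3.0652[hold]
k=2: j=0 S=51.9479 intr=41.0221 cont=40.5819 V=41.0221[EX]; j=1 S=71.4800 intr=21.4900 cont=23.4941 V=23.4941[hold]; j=2 S=98.3561 intr=0.0000 cont=8.9165 V=8.9165[hold]
k=1: j=0 S=60.9363 intr=32.0337 cont=32.5409 V=32.5409[hold]; j=1 S=83.8481 intr=9.1219 cont=16.4908 V=16.4908[hold]
k=0: j=0 S=71.4800 intr=21.4900 cont=24.7986 V=24.7986[hold]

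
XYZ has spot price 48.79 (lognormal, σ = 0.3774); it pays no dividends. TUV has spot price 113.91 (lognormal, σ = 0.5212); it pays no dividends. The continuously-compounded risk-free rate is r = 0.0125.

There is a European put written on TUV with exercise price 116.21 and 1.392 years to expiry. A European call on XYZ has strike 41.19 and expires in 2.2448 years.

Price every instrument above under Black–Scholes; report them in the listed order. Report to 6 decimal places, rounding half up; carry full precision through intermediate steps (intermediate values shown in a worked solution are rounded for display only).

[TUV put K=116.21]
σ√T = 0.5212·√1.392 = 0.614928
d₁ = (ln(S/K) + (r+σ²/2)T) / (σ√T) = (ln(113.91/116.21) + (0.0125+0.5212²/2)·1.392) / 0.614928 = (-0.019990 + 0.206468) / 0.614928 = 0.303252
d₂ = d₁ − σ√T = 0.303252 − 0.614928 = -0.311676
e^{−rT} = 0.982751
N(−d₁) = 0.380849,  N(−d₂) = 0.622357
price = K·e^{−rT}·N(−d₂) − S·N(−d₁) = 71.076513 − 43.382518 = 27.693994
[XYZ call K=41.19]
σ√T = 0.3774·√2.2448 = 0.565445
d₁ = (ln(S/K) + (r+σ²/2)T) / (σ√T) = (ln(48.79/41.19) + (0.0125+0.3774²/2)·2.2448) / 0.565445 = (0.169330 + 0.187924) / 0.565445 = 0.631810
d₂ = d₁ − σ√T = 0.631810 − 0.565445 = 0.066365
e^{−rT} = 0.972330
N(d₁) = 0.736245,  N(d₂) = 0.526456
price = S·N(d₁) − K·e^{−rT}·N(d₂) = 35.921370 − 21.084716 = 14.836653

price(TUV put K=116.21) = 27.693994
price(XYZ call K=41.19) = 14.836653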